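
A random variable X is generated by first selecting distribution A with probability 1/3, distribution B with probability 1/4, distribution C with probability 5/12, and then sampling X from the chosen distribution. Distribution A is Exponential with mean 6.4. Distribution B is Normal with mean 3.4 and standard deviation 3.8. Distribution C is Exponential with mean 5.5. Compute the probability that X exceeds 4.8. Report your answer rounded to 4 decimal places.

0.4206

Conditional on each component, P(X > 4.8): A: 0.472367; B: 0.35628; C: 0.417811.
By total probability, P(X > 4.8) = 0.333333·0.472367 + 0.25·0.35628 + 0.416667·0.417811 = 0.420613.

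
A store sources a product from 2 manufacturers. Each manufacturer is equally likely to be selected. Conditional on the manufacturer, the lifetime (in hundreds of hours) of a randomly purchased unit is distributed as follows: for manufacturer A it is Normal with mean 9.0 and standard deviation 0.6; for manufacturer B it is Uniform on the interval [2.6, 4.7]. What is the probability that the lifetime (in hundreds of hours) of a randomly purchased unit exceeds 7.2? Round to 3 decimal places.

Conditional on each manufacturer, P(X > 7.2): A: 0.99865; B: 0.
By total probability, P(X > 7.2) = 0.5·0.99865 + 0.5·0 = 0.499325.

0.499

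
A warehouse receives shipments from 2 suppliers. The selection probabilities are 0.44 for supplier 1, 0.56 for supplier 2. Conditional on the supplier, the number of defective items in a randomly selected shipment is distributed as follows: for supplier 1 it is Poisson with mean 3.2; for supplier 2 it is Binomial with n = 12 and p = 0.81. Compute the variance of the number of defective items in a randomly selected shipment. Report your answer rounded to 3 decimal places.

12.917

Per component, 1: μ=3.2, E[X²]=13.44; 2: μ=9.72, E[X²]=96.3252.
E[X] = 0.44·3.2 + 0.56·9.72 = 6.8512.
E[X²] = 0.44·13.44 + 0.56·96.3252 = 59.8557.
Var(X) = E[X²] − (E[X])² = 59.8557 − 46.9389 = 12.9168.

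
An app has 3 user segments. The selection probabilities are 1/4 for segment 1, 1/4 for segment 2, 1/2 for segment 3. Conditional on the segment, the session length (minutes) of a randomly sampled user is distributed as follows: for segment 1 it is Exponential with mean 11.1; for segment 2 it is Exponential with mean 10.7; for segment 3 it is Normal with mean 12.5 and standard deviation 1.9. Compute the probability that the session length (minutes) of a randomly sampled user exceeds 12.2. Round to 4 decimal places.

0.4446

Conditional on each segment, P(X > 12.2): 1: 0.333171; 2: 0.319759; 3: 0.56273.
By total probability, P(X > 12.2) = 0.25·0.333171 + 0.25·0.319759 + 0.5·0.56273 = 0.444598.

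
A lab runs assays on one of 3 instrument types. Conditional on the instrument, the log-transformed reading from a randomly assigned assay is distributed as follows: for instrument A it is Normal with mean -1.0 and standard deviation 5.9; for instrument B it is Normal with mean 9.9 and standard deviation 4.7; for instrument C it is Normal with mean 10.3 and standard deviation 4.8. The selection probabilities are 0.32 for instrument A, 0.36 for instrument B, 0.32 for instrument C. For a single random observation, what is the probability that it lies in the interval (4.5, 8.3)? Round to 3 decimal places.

0.197

Conditional on each instrument, P(4.5 < X < 8.3): A: 0.118134; B: 0.241477; C: 0.225002.
By total probability, P(4.5 < X < 8.3) = 0.32·0.118134 + 0.36·0.241477 + 0.32·0.225002 = 0.196735.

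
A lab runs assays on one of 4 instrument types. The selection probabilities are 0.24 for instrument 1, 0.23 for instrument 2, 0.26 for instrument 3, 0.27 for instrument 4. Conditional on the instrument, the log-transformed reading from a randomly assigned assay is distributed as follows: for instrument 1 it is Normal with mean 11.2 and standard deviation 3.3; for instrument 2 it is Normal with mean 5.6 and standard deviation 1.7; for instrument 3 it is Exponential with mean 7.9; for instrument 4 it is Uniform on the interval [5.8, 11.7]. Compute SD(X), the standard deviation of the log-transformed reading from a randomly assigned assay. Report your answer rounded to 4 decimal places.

4.9062

Per component, 1: μ=11.2, E[X²]=136.33; 2: μ=5.6, E[X²]=34.25; 3: μ=7.9, E[X²]=124.82; 4: μ=8.75, E[X²]=79.4633.
E[X] = 0.24·11.2 + 0.23·5.6 + 0.26·7.9 + 0.27·8.75 = 8.3925.
E[X²] = 0.24·136.33 + 0.23·34.25 + 0.26·124.82 + 0.27·79.4633 = 94.505.
Var(X) = E[X²] − (E[X])² = 94.505 − 70.4341 = 24.0709.
SD(X) = √24.0709 = 4.90621.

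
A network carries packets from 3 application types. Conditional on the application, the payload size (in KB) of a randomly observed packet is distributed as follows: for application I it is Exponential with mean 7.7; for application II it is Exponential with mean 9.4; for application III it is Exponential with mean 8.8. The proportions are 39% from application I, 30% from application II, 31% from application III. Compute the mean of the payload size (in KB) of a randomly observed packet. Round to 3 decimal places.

8.551

Component means — I: 7.7; II: 9.4; III: 8.8.
E[X] = 0.39·7.7 + 0.3·9.4 + 0.31·8.8 = 8.551.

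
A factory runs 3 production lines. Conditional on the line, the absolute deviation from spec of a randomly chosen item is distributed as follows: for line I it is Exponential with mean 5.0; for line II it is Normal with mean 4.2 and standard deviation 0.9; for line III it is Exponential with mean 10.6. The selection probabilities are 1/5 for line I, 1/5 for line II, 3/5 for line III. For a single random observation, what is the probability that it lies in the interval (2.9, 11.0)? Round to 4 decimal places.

0.5188

Conditional on each line, P(2.9 < X < 11.0): I: 0.449095; II: 0.925693; III: 0.406392.
By total probability, P(2.9 < X < 11.0) = 0.2·0.449095 + 0.2·0.925693 + 0.6·0.406392 = 0.518793.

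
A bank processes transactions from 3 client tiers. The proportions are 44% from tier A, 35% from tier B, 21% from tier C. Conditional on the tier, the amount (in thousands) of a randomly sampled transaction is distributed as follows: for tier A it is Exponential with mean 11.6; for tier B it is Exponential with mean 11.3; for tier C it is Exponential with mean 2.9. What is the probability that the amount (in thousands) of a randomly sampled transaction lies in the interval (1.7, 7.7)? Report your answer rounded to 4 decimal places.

Conditional on each tier, P(1.7 < X < 7.7): A: 0.348786; B: 0.354427; C: 0.486147.
By total probability, P(1.7 < X < 7.7) = 0.44·0.348786 + 0.35·0.354427 + 0.21·0.486147 = 0.379606.

0.3796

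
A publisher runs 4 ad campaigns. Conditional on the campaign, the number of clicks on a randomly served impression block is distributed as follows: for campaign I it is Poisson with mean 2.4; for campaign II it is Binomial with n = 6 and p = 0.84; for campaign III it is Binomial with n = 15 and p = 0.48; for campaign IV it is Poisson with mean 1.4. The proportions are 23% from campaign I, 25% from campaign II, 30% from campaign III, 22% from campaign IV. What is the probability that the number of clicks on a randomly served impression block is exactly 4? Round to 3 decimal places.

0.102

Conditional on each campaign, P(X = 4): I: 0.125408; II: 0.191183; III: 0.0544671; IV: 0.039472.
By total probability, P(X = 4) = 0.23·0.125408 + 0.25·0.191183 + 0.3·0.0544671 + 0.22·0.039472 = 0.101664.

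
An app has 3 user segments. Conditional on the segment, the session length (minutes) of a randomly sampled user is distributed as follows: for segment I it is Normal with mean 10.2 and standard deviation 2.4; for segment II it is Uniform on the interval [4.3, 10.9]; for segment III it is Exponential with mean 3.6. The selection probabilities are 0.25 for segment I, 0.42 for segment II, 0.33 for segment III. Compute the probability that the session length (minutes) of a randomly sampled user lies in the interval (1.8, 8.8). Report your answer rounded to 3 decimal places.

0.528

Conditional on each segment, P(1.8 < X < 8.8): I: 0.279602; II: 0.681818; III: 0.519756.
By total probability, P(1.8 < X < 8.8) = 0.25·0.279602 + 0.42·0.681818 + 0.33·0.519756 = 0.527784.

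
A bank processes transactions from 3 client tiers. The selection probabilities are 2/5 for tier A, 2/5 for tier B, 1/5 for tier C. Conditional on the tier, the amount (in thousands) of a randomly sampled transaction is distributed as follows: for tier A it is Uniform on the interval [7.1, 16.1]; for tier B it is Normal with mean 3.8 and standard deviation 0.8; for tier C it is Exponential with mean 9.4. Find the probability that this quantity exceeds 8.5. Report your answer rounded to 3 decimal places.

0.419

Conditional on each tier, P(X > 8.5): A: 0.844444; B: 2.11422e-09; C: 0.404843.
By total probability, P(X > 8.5) = 0.4·0.844444 + 0.4·2.11422e-09 + 0.2·0.404843 = 0.418746.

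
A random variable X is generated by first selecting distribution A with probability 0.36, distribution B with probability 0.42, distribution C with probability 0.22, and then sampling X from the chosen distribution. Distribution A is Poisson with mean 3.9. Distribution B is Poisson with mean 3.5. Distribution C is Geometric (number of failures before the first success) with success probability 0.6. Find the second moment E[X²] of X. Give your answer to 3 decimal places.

For each component E[X²] = Var + (mean)², giving A: 19.11; B: 15.75; C: 1.55556.
Overall E[X²] = 0.36·19.11 + 0.42·15.75 + 0.22·1.55556 = 13.8368.

13.837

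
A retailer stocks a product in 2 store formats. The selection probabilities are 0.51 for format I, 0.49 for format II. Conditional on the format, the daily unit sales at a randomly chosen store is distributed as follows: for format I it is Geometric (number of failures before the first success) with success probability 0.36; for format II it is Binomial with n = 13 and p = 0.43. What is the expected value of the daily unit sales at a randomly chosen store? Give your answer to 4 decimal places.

Component means — I: 1.77778; II: 5.59.
E[X] = 0.51·1.77778 + 0.49·5.59 = 3.64577.

3.6458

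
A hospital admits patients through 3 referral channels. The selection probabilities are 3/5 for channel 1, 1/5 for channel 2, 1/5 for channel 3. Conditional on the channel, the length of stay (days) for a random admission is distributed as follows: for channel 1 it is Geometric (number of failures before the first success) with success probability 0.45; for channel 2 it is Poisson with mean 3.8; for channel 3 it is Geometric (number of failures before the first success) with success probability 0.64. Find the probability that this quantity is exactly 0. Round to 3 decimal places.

Conditional on each channel, P(X = 0): 1: 0.45; 2: 0.0223708; 3: 0.64.
By total probability, P(X = 0) = 0.6·0.45 + 0.2·0.0223708 + 0.2·0.64 = 0.402474.

0.402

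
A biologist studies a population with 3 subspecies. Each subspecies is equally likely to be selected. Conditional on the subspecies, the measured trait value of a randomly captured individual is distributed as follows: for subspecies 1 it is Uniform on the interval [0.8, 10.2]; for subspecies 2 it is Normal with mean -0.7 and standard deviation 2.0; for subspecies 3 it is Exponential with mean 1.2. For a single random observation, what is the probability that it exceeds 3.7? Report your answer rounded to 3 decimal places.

0.250

Conditional on each subspecies, P(X > 3.7): 1: 0.691489; 2: 0.0139034; 3: 0.0458063.
By total probability, P(X > 3.7) = 0.333333·0.691489 + 0.333333·0.0139034 + 0.333333·0.0458063 = 0.2504.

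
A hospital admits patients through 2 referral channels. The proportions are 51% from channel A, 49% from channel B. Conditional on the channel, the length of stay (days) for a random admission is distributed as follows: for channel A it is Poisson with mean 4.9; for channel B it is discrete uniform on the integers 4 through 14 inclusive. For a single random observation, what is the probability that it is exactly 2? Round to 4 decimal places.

Conditional on each channel, P(X = 2): A: 0.0893962; B: 0.
By total probability, P(X = 2) = 0.51·0.0893962 + 0.49·0 = 0.0455921.

0.0456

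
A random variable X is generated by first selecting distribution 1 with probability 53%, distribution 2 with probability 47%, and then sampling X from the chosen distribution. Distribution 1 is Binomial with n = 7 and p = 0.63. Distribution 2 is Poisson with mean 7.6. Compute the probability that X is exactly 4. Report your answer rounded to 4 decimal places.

Conditional on each component, P(X = 4): 1: 0.279277; 2: 0.0695673.
By total probability, P(X = 4) = 0.53·0.279277 + 0.47·0.0695673 = 0.180714.

0.1807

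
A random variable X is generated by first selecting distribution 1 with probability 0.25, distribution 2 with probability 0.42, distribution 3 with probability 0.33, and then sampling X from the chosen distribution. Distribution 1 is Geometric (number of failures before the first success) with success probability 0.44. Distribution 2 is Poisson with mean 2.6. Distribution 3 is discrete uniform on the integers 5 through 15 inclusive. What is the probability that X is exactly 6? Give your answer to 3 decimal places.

0.047

Conditional on each component, P(X = 6): 1: 0.01357; 2: 0.0318671; 3: 0.0909091.
By total probability, P(X = 6) = 0.25·0.01357 + 0.42·0.0318671 + 0.33·0.0909091 = 0.0467767.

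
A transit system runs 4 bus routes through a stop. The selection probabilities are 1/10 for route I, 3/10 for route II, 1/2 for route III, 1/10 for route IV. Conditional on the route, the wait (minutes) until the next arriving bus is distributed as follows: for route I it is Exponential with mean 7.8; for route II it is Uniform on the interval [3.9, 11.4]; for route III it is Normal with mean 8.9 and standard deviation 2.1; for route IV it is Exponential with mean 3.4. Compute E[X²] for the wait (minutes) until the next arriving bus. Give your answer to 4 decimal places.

For each component E[X²] = Var + (mean)², giving I: 121.68; II: 63.21; III: 83.62; IV: 23.12.
Overall E[X²] = 0.1·121.68 + 0.3·63.21 + 0.5·83.62 + 0.1·23.12 = 75.253.

75.2530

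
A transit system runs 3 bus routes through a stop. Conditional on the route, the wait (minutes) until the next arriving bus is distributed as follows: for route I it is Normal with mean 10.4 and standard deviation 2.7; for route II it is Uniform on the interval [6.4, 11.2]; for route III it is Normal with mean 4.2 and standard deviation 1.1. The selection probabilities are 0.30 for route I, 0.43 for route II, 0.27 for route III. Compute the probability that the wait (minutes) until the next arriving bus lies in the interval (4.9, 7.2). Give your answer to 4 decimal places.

Conditional on each route, P(4.9 < X < 7.2): I: 0.097149; II: 0.166667; III: 0.259077.
By total probability, P(4.9 < X < 7.2) = 0.3·0.097149 + 0.43·0.166667 + 0.27·0.259077 = 0.170762.

0.1708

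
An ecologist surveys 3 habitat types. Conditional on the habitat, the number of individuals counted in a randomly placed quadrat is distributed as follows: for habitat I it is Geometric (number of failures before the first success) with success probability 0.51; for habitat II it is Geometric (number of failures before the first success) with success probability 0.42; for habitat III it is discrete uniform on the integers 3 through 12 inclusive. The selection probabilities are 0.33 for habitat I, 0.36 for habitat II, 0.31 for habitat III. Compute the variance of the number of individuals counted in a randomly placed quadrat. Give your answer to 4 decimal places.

12.9369

Per component, I: μ=0.960784, E[X²]=2.807; II: μ=1.38095, E[X²]=5.19501; III: μ=7.5, E[X²]=64.5.
E[X] = 0.33·0.960784 + 0.36·1.38095 + 0.31·7.5 = 3.1392.
E[X²] = 0.33·2.807 + 0.36·5.19501 + 0.31·64.5 = 22.7915.
Var(X) = E[X²] − (E[X])² = 22.7915 − 9.85459 = 12.9369.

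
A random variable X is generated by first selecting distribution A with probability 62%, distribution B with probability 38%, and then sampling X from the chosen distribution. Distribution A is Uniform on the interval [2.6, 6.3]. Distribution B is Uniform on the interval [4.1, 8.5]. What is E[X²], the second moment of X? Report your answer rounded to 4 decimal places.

For each component E[X²] = Var + (mean)², giving A: 20.9433; B: 41.3033.
Overall E[X²] = 0.62·20.9433 + 0.38·41.3033 = 28.6801.

28.6801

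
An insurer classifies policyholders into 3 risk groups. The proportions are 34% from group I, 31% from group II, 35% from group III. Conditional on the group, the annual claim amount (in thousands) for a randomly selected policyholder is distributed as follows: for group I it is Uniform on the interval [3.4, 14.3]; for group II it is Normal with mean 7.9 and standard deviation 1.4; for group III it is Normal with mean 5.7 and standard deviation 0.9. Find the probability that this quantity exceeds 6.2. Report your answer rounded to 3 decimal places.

Conditional on each group, P(X > 6.2): I: 0.743119; II: 0.887681; III: 0.289257.
By total probability, P(X > 6.2) = 0.34·0.743119 + 0.31·0.887681 + 0.35·0.289257 = 0.629082.

0.629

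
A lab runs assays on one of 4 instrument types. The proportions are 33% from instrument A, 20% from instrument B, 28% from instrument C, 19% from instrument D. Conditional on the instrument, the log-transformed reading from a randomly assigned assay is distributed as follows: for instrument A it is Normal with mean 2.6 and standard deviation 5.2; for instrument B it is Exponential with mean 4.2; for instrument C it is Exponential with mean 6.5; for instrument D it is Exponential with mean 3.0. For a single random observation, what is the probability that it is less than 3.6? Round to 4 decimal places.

0.5571

Conditional on each instrument, P(X < 3.6): A: 0.576249; B: 0.575627; C: 0.425265; D: 0.698806.
By total probability, P(X < 3.6) = 0.33·0.576249 + 0.2·0.575627 + 0.28·0.425265 + 0.19·0.698806 = 0.557135.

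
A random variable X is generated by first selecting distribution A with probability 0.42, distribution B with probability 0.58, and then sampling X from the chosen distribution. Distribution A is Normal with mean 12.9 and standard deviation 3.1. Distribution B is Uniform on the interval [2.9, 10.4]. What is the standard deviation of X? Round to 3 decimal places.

4.034

Per component, A: μ=12.9, E[X²]=176.02; B: μ=6.65, E[X²]=48.91.
E[X] = 0.42·12.9 + 0.58·6.65 = 9.275.
E[X²] = 0.42·176.02 + 0.58·48.91 = 102.296.
Var(X) = E[X²] − (E[X])² = 102.296 − 86.0256 = 16.2706.
SD(X) = √16.2706 = 4.03368.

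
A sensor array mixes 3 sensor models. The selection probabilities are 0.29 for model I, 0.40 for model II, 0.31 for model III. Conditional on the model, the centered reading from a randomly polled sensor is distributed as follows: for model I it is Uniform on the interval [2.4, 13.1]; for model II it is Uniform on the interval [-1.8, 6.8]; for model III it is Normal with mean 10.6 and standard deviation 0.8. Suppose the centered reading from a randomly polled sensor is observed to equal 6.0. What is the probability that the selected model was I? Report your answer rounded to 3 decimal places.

0.368

Likelihoods f(6.0 | ·): I: 0.0934579; II: 0.116279; III: 3.29905e-08.
Posterior ∝ prior × likelihood. Numerator for I: 0.29·0.0934579 = 0.0271028.
Normalizing constant: 0.29·0.0934579 + 0.4·0.116279 + 0.31·3.29905e-08 = 0.0736144.
P(I | observation) = 0.0271028 / 0.0736144 = 0.368172.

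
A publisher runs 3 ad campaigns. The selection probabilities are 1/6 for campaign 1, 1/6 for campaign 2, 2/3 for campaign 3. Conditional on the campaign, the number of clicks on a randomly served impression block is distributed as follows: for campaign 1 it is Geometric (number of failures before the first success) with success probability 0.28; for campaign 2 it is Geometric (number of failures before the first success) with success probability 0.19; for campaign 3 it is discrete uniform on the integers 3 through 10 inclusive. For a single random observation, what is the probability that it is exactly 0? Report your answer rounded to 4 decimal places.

Conditional on each campaign, P(X = 0): 1: 0.28; 2: 0.19; 3: 0.
By total probability, P(X = 0) = 0.166667·0.28 + 0.166667·0.19 + 0.666667·0 = 0.0783333.

0.0783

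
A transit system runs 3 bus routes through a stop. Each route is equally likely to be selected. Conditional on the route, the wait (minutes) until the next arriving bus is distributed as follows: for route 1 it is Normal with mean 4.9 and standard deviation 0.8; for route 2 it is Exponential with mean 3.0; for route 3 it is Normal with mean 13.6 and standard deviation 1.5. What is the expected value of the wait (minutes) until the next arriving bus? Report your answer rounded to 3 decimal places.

Component means — 1: 4.9; 2: 3; 3: 13.6.
E[X] = 0.333333·4.9 + 0.333333·3 + 0.333333·13.6 = 7.16667.

7.167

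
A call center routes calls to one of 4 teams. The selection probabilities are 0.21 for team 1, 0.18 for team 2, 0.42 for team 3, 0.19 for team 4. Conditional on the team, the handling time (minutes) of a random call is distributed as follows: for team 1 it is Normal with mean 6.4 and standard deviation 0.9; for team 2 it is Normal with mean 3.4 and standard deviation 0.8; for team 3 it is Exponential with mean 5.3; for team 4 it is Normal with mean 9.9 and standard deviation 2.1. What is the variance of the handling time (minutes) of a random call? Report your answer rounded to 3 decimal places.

17.263

Per component, 1: μ=6.4, E[X²]=41.77; 2: μ=3.4, E[X²]=12.2; 3: μ=5.3, E[X²]=56.18; 4: μ=9.9, E[X²]=102.42.
E[X] = 0.21·6.4 + 0.18·3.4 + 0.42·5.3 + 0.19·9.9 = 6.063.
E[X²] = 0.21·41.77 + 0.18·12.2 + 0.42·56.18 + 0.19·102.42 = 54.0231.
Var(X) = E[X²] − (E[X])² = 54.0231 − 36.76 = 17.2631.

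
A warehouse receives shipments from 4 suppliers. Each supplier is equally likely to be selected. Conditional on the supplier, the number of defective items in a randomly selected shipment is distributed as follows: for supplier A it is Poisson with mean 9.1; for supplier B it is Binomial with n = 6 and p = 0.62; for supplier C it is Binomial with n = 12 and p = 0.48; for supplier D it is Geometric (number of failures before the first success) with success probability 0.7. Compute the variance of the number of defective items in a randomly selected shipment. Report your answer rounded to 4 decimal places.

Per component, A: μ=9.1, E[X²]=91.91; B: μ=3.72, E[X²]=15.252; C: μ=5.76, E[X²]=36.1728; D: μ=0.428571, E[X²]=0.795918.
E[X] = 0.25·9.1 + 0.25·3.72 + 0.25·5.76 + 0.25·0.428571 = 4.75214.
E[X²] = 0.25·91.91 + 0.25·15.252 + 0.25·36.1728 + 0.25·0.795918 = 36.0327.
Var(X) = E[X²] − (E[X])² = 36.0327 − 22.5829 = 13.4498.

13.4498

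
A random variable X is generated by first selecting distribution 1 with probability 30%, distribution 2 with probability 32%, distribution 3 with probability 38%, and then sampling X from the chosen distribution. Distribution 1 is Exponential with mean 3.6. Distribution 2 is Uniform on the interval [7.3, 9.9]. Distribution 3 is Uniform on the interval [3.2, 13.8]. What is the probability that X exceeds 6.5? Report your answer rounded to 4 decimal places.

0.6310

Conditional on each component, P(X > 6.5): 1: 0.164383; 2: 1; 3: 0.688679.
By total probability, P(X > 6.5) = 0.3·0.164383 + 0.32·1 + 0.38·0.688679 = 0.631013.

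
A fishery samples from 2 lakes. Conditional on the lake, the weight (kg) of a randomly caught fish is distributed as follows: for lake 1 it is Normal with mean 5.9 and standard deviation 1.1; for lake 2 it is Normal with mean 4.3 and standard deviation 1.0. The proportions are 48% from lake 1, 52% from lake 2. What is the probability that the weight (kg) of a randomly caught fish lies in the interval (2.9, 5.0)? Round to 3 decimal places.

Conditional on each lake, P(2.9 < X < 5.0): 1: 0.203434; 2: 0.67728.
By total probability, P(2.9 < X < 5.0) = 0.48·0.203434 + 0.52·0.67728 = 0.449834.

0.450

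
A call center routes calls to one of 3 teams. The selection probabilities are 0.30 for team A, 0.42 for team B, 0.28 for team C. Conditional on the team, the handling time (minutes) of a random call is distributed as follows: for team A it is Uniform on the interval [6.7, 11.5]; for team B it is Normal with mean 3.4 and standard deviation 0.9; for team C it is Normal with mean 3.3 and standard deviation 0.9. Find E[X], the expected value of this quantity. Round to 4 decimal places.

5.0820

Component means — A: 9.1; B: 3.4; C: 3.3.
E[X] = 0.3·9.1 + 0.42·3.4 + 0.28·3.3 = 5.082.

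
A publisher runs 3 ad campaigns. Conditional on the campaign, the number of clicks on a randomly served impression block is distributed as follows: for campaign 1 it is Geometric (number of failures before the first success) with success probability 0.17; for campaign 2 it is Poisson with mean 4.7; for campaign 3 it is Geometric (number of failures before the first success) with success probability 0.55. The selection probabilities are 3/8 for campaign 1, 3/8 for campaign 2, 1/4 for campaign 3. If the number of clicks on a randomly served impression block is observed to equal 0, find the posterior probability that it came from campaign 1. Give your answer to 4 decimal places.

Likelihoods P(X=0 | ·): 1: 0.17; 2: 0.00909528; 3: 0.55.
Posterior ∝ prior × likelihood. Numerator for 1: 0.375·0.17 = 0.06375.
Normalizing constant: 0.375·0.17 + 0.375·0.00909528 + 0.25·0.55 = 0.204661.
P(1 | observation) = 0.06375 / 0.204661 = 0.311491.

0.3115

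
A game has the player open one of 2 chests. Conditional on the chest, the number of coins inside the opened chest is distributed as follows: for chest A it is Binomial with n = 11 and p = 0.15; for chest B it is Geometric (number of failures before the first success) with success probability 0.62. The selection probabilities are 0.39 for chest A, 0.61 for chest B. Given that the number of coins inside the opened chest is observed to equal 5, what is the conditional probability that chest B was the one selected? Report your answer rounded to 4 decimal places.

Likelihoods P(X=5 | ·): A: 0.0132316; B: 0.00491258.
Posterior ∝ prior × likelihood. Numerator for B: 0.61·0.00491258 = 0.00299667.
Normalizing constant: 0.39·0.0132316 + 0.61·0.00491258 = 0.00815699.
P(B | observation) = 0.00299667 / 0.00815699 = 0.367375.

0.3674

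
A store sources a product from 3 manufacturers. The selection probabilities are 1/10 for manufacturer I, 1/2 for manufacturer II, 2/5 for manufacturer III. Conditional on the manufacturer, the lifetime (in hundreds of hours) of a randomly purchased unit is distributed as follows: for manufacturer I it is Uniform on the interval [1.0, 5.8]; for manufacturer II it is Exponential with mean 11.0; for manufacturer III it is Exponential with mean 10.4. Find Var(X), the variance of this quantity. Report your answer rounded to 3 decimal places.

Per component, I: μ=3.4, E[X²]=13.48; II: μ=11, E[X²]=242; III: μ=10.4, E[X²]=216.32.
E[X] = 0.1·3.4 + 0.5·11 + 0.4·10.4 = 10.
E[X²] = 0.1·13.48 + 0.5·242 + 0.4·216.32 = 208.876.
Var(X) = E[X²] − (E[X])² = 208.876 − 100 = 108.876.

108.876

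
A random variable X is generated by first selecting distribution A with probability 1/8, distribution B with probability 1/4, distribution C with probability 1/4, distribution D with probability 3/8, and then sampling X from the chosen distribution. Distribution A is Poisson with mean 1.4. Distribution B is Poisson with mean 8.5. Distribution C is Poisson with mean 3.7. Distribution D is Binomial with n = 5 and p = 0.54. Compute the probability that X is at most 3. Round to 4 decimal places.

Conditional on each component, P(X ≤ 3): A: 0.946275; B: 0.0301091; C: 0.494153; D: 0.758513.
By total probability, P(X ≤ 3) = 0.125·0.946275 + 0.25·0.0301091 + 0.25·0.494153 + 0.375·0.758513 = 0.533792.

0.5338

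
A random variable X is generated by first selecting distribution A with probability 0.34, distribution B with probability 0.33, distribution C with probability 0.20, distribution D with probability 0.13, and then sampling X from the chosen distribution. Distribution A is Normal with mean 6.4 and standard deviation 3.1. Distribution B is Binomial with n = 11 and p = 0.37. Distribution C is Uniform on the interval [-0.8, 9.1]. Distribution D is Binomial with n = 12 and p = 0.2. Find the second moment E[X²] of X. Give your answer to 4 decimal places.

For each component E[X²] = Var + (mean)², giving A: 50.57; B: 19.129; C: 25.39; D: 7.68.
Overall E[X²] = 0.34·50.57 + 0.33·19.129 + 0.2·25.39 + 0.13·7.68 = 29.5828.

29.5828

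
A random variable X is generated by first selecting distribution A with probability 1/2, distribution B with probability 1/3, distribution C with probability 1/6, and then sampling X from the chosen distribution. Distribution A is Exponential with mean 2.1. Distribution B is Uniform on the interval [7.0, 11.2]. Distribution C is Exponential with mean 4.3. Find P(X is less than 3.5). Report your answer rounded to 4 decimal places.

0.4984

Conditional on each component, P(X < 3.5): A: 0.811124; B: 0; C: 0.556897.
By total probability, P(X < 3.5) = 0.5·0.811124 + 0.333333·0 + 0.166667·0.556897 = 0.498378.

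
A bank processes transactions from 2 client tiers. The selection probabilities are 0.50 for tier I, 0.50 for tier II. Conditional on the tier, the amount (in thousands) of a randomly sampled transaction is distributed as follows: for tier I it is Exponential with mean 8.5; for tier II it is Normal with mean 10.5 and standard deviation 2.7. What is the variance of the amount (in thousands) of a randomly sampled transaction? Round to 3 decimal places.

40.770

Per component, I: μ=8.5, E[X²]=144.5; II: μ=10.5, E[X²]=117.54.
E[X] = 0.5·8.5 + 0.5·10.5 = 9.5.
E[X²] = 0.5·144.5 + 0.5·117.54 = 131.02.
Var(X) = E[X²] − (E[X])² = 131.02 − 90.25 = 40.77.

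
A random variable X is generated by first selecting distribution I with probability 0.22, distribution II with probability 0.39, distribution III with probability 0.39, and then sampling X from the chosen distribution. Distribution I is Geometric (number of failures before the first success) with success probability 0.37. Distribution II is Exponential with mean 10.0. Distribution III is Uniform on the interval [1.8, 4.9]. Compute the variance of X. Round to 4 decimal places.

53.1907

Per component, I: μ=1.7027, E[X²]=7.5011; II: μ=10, E[X²]=200; III: μ=3.35, E[X²]=12.0233.
E[X] = 0.22·1.7027 + 0.39·10 + 0.39·3.35 = 5.58109.
E[X²] = 0.22·7.5011 + 0.39·200 + 0.39·12.0233 = 84.3393.
Var(X) = E[X²] − (E[X])² = 84.3393 − 31.1486 = 53.1907.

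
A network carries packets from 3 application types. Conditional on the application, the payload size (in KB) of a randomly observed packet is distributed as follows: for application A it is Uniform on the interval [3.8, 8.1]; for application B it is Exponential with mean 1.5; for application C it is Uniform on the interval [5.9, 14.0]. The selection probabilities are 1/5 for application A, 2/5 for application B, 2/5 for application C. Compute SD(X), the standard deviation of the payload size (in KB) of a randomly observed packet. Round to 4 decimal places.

Per component, A: μ=5.95, E[X²]=36.9433; B: μ=1.5, E[X²]=4.5; C: μ=9.95, E[X²]=104.47.
E[X] = 0.2·5.95 + 0.4·1.5 + 0.4·9.95 = 5.77.
E[X²] = 0.2·36.9433 + 0.4·4.5 + 0.4·104.47 = 50.9767.
Var(X) = E[X²] − (E[X])² = 50.9767 − 33.2929 = 17.6838.
SD(X) = √17.6838 = 4.20521.

4.2052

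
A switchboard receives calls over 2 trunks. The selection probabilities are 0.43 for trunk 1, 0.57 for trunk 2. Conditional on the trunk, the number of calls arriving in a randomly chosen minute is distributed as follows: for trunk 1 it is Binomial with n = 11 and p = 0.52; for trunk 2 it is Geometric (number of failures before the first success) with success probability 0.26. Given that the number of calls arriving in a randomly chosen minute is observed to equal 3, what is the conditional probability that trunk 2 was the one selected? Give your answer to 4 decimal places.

Likelihoods P(X=3 | ·): 1: 0.0653768; 2: 0.105358.
Posterior ∝ prior × likelihood. Numerator for 2: 0.57·0.105358 = 0.0600542.
Normalizing constant: 0.43·0.0653768 + 0.57·0.105358 = 0.0881662.
P(2 | observation) = 0.0600542 / 0.0881662 = 0.681147.

0.6811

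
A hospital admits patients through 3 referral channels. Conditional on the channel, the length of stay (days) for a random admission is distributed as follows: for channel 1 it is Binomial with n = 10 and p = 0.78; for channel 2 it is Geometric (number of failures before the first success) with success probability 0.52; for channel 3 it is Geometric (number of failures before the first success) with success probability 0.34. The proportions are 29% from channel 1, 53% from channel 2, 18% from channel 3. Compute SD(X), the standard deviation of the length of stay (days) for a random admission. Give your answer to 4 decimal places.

Per component, 1: μ=7.8, E[X²]=62.556; 2: μ=0.923077, E[X²]=2.62722; 3: μ=1.94118, E[X²]=9.47751.
E[X] = 0.29·7.8 + 0.53·0.923077 + 0.18·1.94118 = 3.10064.
E[X²] = 0.29·62.556 + 0.53·2.62722 + 0.18·9.47751 = 21.2396.
Var(X) = E[X²] − (E[X])² = 21.2396 − 9.61398 = 11.6256.
SD(X) = √11.6256 = 3.40964.

3.4096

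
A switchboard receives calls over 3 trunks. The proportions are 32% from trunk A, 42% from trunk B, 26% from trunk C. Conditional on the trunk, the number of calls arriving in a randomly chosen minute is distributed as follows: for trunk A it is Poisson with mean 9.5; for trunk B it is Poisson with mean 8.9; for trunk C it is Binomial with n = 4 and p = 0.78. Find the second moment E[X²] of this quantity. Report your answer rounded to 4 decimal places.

For each component E[X²] = Var + (mean)², giving A: 99.75; B: 88.11; C: 10.4208.
Overall E[X²] = 0.32·99.75 + 0.42·88.11 + 0.26·10.4208 = 71.6356.

71.6356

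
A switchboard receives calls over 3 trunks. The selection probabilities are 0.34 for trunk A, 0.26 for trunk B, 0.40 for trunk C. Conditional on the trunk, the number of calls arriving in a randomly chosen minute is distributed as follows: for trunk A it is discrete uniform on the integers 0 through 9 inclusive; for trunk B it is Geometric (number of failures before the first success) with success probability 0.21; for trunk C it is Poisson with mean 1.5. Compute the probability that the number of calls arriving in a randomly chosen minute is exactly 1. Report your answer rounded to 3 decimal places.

0.211

Conditional on each trunk, P(X = 1): A: 0.1; B: 0.1659; C: 0.334695.
By total probability, P(X = 1) = 0.34·0.1 + 0.26·0.1659 + 0.4·0.334695 = 0.211012.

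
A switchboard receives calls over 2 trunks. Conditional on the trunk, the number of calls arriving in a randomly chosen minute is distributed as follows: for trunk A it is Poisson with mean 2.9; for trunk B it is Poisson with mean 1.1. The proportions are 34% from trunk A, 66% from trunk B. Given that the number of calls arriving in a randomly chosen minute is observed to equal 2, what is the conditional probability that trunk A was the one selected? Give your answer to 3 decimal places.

Likelihoods P(X=2 | ·): A: 0.231373; B: 0.201387.
Posterior ∝ prior × likelihood. Numerator for A: 0.34·0.231373 = 0.0786667.
Normalizing constant: 0.34·0.231373 + 0.66·0.201387 = 0.211582.
P(A | observation) = 0.0786667 / 0.211582 = 0.371802.

0.372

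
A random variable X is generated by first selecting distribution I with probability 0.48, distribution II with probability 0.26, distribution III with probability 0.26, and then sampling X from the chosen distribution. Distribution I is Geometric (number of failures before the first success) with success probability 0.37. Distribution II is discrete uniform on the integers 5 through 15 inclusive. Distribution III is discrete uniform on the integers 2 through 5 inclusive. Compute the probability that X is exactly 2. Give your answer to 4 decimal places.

0.1355

Conditional on each component, P(X = 2): I: 0.146853; II: 0; III: 0.25.
By total probability, P(X = 2) = 0.48·0.146853 + 0.26·0 + 0.26·0.25 = 0.135489.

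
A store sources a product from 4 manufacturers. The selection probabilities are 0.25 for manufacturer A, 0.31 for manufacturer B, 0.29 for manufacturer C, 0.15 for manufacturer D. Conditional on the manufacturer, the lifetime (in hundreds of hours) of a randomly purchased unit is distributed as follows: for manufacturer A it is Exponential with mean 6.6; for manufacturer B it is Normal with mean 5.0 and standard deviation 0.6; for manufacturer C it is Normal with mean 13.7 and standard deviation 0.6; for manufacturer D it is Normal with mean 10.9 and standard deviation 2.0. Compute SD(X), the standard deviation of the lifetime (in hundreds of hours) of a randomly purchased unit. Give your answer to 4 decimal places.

Per component, A: μ=6.6, E[X²]=87.12; B: μ=5, E[X²]=25.36; C: μ=13.7, E[X²]=188.05; D: μ=10.9, E[X²]=122.81.
E[X] = 0.25·6.6 + 0.31·5 + 0.29·13.7 + 0.15·10.9 = 8.808.
E[X²] = 0.25·87.12 + 0.31·25.36 + 0.29·188.05 + 0.15·122.81 = 102.598.
Var(X) = E[X²] − (E[X])² = 102.598 − 77.5809 = 25.0167.
SD(X) = √25.0167 = 5.00167.

5.0017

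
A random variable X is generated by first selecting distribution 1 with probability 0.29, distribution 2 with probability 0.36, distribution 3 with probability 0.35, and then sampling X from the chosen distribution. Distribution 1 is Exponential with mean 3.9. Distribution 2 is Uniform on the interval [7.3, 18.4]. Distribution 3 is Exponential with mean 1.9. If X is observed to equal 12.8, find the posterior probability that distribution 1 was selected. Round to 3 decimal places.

0.079

Likelihoods f(12.8 | ·): 1: 0.0096285; 2: 0.0900901; 3: 0.000624415.
Posterior ∝ prior × likelihood. Numerator for 1: 0.29·0.0096285 = 0.00279226.
Normalizing constant: 0.29·0.0096285 + 0.36·0.0900901 + 0.35·0.000624415 = 0.0354432.
P(1 | observation) = 0.00279226 / 0.0354432 = 0.0787813.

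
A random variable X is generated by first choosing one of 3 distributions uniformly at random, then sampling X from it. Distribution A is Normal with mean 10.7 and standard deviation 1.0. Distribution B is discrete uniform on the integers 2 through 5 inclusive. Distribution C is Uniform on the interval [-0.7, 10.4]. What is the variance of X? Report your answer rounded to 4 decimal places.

Per component, A: μ=10.7, E[X²]=115.49; B: μ=3.5, E[X²]=13.5; C: μ=4.85, E[X²]=33.79.
E[X] = 0.333333·10.7 + 0.333333·3.5 + 0.333333·4.85 = 6.35.
E[X²] = 0.333333·115.49 + 0.333333·13.5 + 0.333333·33.79 = 54.26.
Var(X) = E[X²] − (E[X])² = 54.26 − 40.3225 = 13.9375.

13.9375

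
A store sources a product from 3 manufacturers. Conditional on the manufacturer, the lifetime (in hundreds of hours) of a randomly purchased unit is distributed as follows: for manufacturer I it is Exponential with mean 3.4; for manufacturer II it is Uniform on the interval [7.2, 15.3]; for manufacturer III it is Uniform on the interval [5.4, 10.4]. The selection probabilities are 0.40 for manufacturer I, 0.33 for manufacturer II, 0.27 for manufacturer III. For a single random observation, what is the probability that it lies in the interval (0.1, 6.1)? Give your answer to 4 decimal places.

0.3597

Conditional on each manufacturer, P(0.1 < X < 6.1): I: 0.804742; II: 0; III: 0.14.
By total probability, P(0.1 < X < 6.1) = 0.4·0.804742 + 0.33·0 + 0.27·0.14 = 0.359697.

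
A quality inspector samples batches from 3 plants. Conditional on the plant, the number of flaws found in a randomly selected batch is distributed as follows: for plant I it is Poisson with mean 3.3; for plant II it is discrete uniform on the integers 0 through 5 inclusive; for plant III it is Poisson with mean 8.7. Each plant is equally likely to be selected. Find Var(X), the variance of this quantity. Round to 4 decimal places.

12.5544

Per component, I: μ=3.3, E[X²]=14.19; II: μ=2.5, E[X²]=9.16667; III: μ=8.7, E[X²]=84.39.
E[X] = 0.333333·3.3 + 0.333333·2.5 + 0.333333·8.7 = 4.83333.
E[X²] = 0.333333·14.19 + 0.333333·9.16667 + 0.333333·84.39 = 35.9156.
Var(X) = E[X²] − (E[X])² = 35.9156 − 23.3611 = 12.5544.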